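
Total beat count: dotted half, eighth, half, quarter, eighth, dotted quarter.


Beat values:
  dotted half = 3 beats
  eighth = 0.5 beats
  half = 2 beats
  quarter = 1 beat
  eighth = 0.5 beats
  dotted quarter = 1.5 beats
Sum = 3 + 0.5 + 2 + 1 + 0.5 + 1.5
= 8.5 beats


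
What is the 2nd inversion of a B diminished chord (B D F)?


Root position: B D F
2nd inversion: move root and 3rd up an octave
Bass note: F
Notes (bottom to top) = F B D


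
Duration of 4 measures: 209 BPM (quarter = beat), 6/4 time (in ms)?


Step by step:
Quarter-note beat duration = 60000 / 209 ms
Beats per measure (6/4) = 6
One measure = 6 × 60000 / 209 = 360000 / 209 ms
4 measures = 4 × 360000 / 209 = 1440000 / 209
= 6890.0 ms


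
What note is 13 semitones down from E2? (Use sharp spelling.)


E2: chromatic position 4 in octave 2 → absolute = 2×12 + 4 = 28
Transpose down 13: 28 - 13 = 15
15 = 1×12 + 3 → D# in octave 1
Result = D#1


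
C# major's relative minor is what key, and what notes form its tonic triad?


The relative minor shares the major's key signature and starts on its 6th degree
6th degree = a major 6th above the tonic; a major 6th above C# is A#
→ relative minor of C# major is A# minor
Tonic triad of A# minor = root + minor 3rd + perfect 5th = A# C# E#
= A# minor; triad = A# C# E#


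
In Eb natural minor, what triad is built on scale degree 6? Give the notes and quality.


Reasoning:
Eb natural minor scale: Eb F Gb Ab Bb Cb Db
Diatonic triad on degree 6 stacks scale notes 6, 1, 3: Cb Eb Gb
Cb→Eb = 4 semitones; Cb→Gb = 7 semitones → major triad
= Cb Eb Gb (major)


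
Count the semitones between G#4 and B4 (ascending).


Working:
Absolute semitone position = octave×12 + chromatic position
G#4: 4×12 + 8 = 56
B4: 4×12 + 11 = 59
Difference = 59 - 56 = 3
= 3 semitones


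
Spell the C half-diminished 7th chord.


Step by step:
Half-diminished 7th chord = root + minor 3rd + diminished 5th + minor 7th
Seventh chords stack in thirds, so the letter names are C-E-G-B
Root: C
Minor 3rd above C: Eb
Diminished 5th above C: Gb
Minor 7th above C: Bb
Chord = C Eb Gb Bb


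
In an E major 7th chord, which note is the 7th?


Reasoning:
Major 7th chord = root + major 3rd + perfect 5th + major 7th
Seventh chords stack in thirds, so the letter names are E-G-B-D
Root: E
Major 3rd above E: G#
Perfect 5th above E: B
Major 7th above E: D#
The 7th = D#


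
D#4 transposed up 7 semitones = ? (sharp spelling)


Step by step:
D#4: chromatic position 3 in octave 4 → absolute = 4×12 + 3 = 51
Transpose up 7: 51 + 7 = 58
58 = 4×12 + 10 → A# in octave 4
Result = A#4


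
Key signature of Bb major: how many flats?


Flat major keys: C(0), F(1), Bb(2), Eb(3), Ab(4), Db(5), Gb(6), Cb(7)
Bb major has 2 flats
Order of flats: Bb Eb Ab Db Gb Cb Fb → first 2: Bb, Eb
= 2 flats


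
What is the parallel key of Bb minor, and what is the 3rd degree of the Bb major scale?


Reasoning:
Parallel keys share the same tonic but differ in mode
Bb minor → parallel is Bb major
Bb major scale: Bb C D Eb F G A
= Bb major; 3rd degree = D


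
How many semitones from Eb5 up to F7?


Absolute semitone position = octave×12 + chromatic position
Eb5: 5×12 + 3 = 63
F7: 7×12 + 5 = 89
Difference = 89 - 63 = 26
= 26 semitones


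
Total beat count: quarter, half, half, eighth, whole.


Beat values:
  quarter = 1 beat
  half = 2 beats
  half = 2 beats
  eighth = 0.5 beats
  whole = 4 beats
Sum = 1 + 2 + 2 + 0.5 + 4
= 9.5 beats


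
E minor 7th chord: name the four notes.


Reasoning:
Minor 7th chord = root + minor 3rd + perfect 5th + minor 7th
Seventh chords stack in thirds, so the letter names are E-G-B-D
Root: E
Minor 3rd above E: G
Perfect 5th above E: B
Minor 7th above E: D
Chord = E G B D


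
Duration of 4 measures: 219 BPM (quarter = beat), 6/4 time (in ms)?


Quarter-note beat duration = 60000 / 219 ms
Beats per measure (6/4) = 6
One measure = 6 × 60000 / 219 = 360000 / 219 ms
4 measures = 4 × 360000 / 219 = 1440000 / 219
= 6575.3 ms


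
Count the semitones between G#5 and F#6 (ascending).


Step by step:
Absolute semitone position = octave×12 + chromatic position
G#5: 5×12 + 8 = 68
F#6: 6×12 + 6 = 78
Difference = 78 - 68 = 10
= 10 semitones


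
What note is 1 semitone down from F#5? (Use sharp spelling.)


Working:
F#5: chromatic position 6 in octave 5 → absolute = 5×12 + 6 = 66
Transpose down 1: 66 - 1 = 65
65 = 5×12 + 5 → F in octave 5
Result = F5


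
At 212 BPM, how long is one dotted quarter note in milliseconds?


One quarter-note beat = 60000 / BPM = 60000 / 212 ms
Dotted quarter note = 3/2 × quarter note
Duration = 3/2 × 60000 / 212 = 90000 / 212
= 424.5 ms


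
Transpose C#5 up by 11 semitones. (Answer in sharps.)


Step by step:
C#5: chromatic position 1 in octave 5 → absolute = 5×12 + 1 = 61
Transpose up 11: 61 + 11 = 72
72 = 6×12 + 0 → C in octave 6
Result = C6


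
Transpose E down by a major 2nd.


Let's work it out.
major 2nd: 2 letter names, 2 semitones
Letter: E - 1 → D
Pitch: E - 2 semitones, spelled as a D → D
= D


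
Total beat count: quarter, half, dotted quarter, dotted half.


Solution.
Beat values:
  quarter = 1 beat
  half = 2 beats
  dotted quarter = 1.5 beats
  dotted half = 3 beats
Sum = 1 + 2 + 1.5 + 3
= 7.5 beats


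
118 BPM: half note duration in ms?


Let's work it out.
One quarter-note beat = 60000 / BPM = 60000 / 118 ms
Half note = 2 × quarter note
Duration = 2 × 60000 / 118 = 120000 / 118
= 1016.9 ms


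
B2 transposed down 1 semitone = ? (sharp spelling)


B2: chromatic position 11 in octave 2 → absolute = 2×12 + 11 = 35
Transpose down 1: 35 - 1 = 34
34 = 2×12 + 10 → A# in octave 2
Result = A#2


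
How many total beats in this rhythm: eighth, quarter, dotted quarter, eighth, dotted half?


Beat values:
  eighth = 0.5 beats
  quarter = 1 beat
  dotted quarter = 1.5 beats
  eighth = 0.5 beats
  dotted half = 3 beats
Sum = 0.5 + 1 + 1.5 + 0.5 + 3
= 6.5 beats


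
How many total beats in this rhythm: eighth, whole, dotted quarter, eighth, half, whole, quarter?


Beat values:
  eighth = 0.5 beats
  whole = 4 beats
  dotted quarter = 1.5 beats
  eighth = 0.5 beats
  half = 2 beats
  whole = 4 beats
  quarter = 1 beat
Sum = 0.5 + 4 + 1.5 + 0.5 + 2 + 4 + 1
= 13.5 beats


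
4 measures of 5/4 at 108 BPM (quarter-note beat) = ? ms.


Reasoning:
Quarter-note beat duration = 60000 / 108 ms
Beats per measure (5/4) = 5
One measure = 5 × 60000 / 108 = 300000 / 108 ms
4 measures = 4 × 300000 / 108 = 1200000 / 108
= 11111.1 ms


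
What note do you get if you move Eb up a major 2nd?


major 2nd: 2 letter names, 2 semitones
Letter: E + 1 → F
Pitch: Eb + 2 semitones, spelled as an F → F
= F


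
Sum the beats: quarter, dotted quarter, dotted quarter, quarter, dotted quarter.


Solution.
Beat values:
  quarter = 1 beat
  dotted quarter = 1.5 beats
  dotted quarter = 1.5 beats
  quarter = 1 beat
  dotted quarter = 1.5 beats
Sum = 1 + 1.5 + 1.5 + 1 + 1.5
= 6.5 beats


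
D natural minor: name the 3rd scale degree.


Step by step:
Natural minor scale pattern: W-H-W-W-H-W-W (2-1-2-2-1-2-2 semitones)
Starting from D:
  D + 2 semitones → E
  E + 1 semitone → F
  F + 2 semitones → G
  G + 2 semitones → A
  A + 1 semitone → Bb
  Bb + 2 semitones → C
  C + 2 semitones → D
Scale: D E F G A Bb C
Degree 3 = F


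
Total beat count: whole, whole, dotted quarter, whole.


Beat values:
  whole = 4 beats
  whole = 4 beats
  dotted quarter = 1.5 beats
  whole = 4 beats
Sum = 4 + 4 + 1.5 + 4
= 13.5 beats


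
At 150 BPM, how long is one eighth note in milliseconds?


Let's work it out.
One quarter-note beat = 60000 / BPM = 60000 / 150 ms
Eighth note = 1/2 × quarter note
Duration = 1/2 × 60000 / 150 = 30000 / 150
= 200.0 ms


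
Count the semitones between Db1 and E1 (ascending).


Absolute semitone position = octave×12 + chromatic position
Db1: 1×12 + 1 = 13
E1: 1×12 + 4 = 16
Difference = 16 - 13 = 3
= 3 semitones


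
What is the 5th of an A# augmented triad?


Solution.
Augmented triad = root + major 3rd (4 semitones) + augmented 5th (8 semitones)
A triad on A# stacks thirds, so the chord tones use letter names A-C-E
Root: A#
Major 3rd above A#: C##
Augmented 5th above A#: E##
The 5th = E##


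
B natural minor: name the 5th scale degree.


Let's work it out.
Natural minor scale pattern: W-H-W-W-H-W-W (2-1-2-2-1-2-2 semitones)
Starting from B:
  B + 2 semitones → C#
  C# + 1 semitone → D
  D + 2 semitones → E
  E + 2 semitones → F#
  F# + 1 semitone → G
  G + 2 semitones → A
  A + 2 semitones → B
Scale: B C# D E F# G A
Degree 5 = F#


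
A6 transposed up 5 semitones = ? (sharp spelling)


Solution.
A6: chromatic position 9 in octave 6 → absolute = 6×12 + 9 = 81
Transpose up 5: 81 + 5 = 86
86 = 7×12 + 2 → D in octave 7
Result = D7


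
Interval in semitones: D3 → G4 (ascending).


Absolute semitone position = octave×12 + chromatic position
D3: 3×12 + 2 = 38
G4: 4×12 + 7 = 55
Difference = 55 - 38 = 17
= 17 semitones


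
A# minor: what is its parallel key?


Working:
Parallel keys share the same tonic but differ in mode
A# minor → parallel is A# major
= A# major


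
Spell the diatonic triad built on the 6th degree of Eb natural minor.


Step by step:
Eb natural minor scale: Eb F Gb Ab Bb Cb Db
Diatonic triad on degree 6 stacks scale notes 6, 1, 3: Cb Eb Gb
Cb→Eb = 4 semitones; Cb→Gb = 7 semitones → major triad
= Cb Eb Gb (major)


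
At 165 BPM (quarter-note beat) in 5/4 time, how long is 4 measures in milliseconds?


Quarter-note beat duration = 60000 / 165 ms
Beats per measure (5/4) = 5
One measure = 5 × 60000 / 165 = 300000 / 165 ms
4 measures = 4 × 300000 / 165 = 1200000 / 165
= 7272.7 ms


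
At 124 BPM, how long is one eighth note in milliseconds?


Solution.
One quarter-note beat = 60000 / BPM = 60000 / 124 ms
Eighth note = 1/2 × quarter note
Duration = 1/2 × 60000 / 124 = 30000 / 124
= 241.9 ms


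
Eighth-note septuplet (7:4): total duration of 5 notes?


Reasoning:
Septuplet: 7 notes occupy the space of 4 eighth notes
Space = 4 × 1/2 = 2 beats
Each septuplet note = 2 / 7 = 2/7 beats
5 notes = 5 × 2/7 = 10/7
= 10/7 beats


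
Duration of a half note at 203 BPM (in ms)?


Reasoning:
One quarter-note beat = 60000 / BPM = 60000 / 203 ms
Half note = 2 × quarter note
Duration = 2 × 60000 / 203 = 120000 / 203
= 591.1 ms


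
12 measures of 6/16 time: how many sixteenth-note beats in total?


Step by step:
Time signature 6/16: the bottom number 16 means the sixteenth note gets one count
The top number 6 means 6 sixteenth-note beats per measure
Total = 6 × 12 measures
= 72 sixteenth-note beats


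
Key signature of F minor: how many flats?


Solution.
Flat minor keys: A(0), D(1), G(2), C(3), F(4), Bb(5), Eb(6), Ab(7)
F minor has 4 flats
Order of flats: Bb Eb Ab Db Gb Cb Fb → first 4: Bb, Eb, Ab, Db
= 4 flats


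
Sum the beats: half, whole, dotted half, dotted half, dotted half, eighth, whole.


Beat values:
  half = 2 beats
  whole = 4 beats
  dotted half = 3 beats
  dotted half = 3 beats
  dotted half = 3 beats
  eighth = 0.5 beats
  whole = 4 beats
Sum = 2 + 4 + 3 + 3 + 3 + 0.5 + 4
= 19.5 beats


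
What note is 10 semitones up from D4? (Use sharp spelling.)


Solution.
D4: chromatic position 2 in octave 4 → absolute = 4×12 + 2 = 50
Transpose up 10: 50 + 10 = 60
60 = 5×12 + 0 → C in octave 5
Result = C5


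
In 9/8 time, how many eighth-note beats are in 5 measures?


Time signature 9/8: the bottom number 8 means the eighth note gets one count
The top number 9 means 9 eighth-note beats per measure
Total = 9 × 5 measures
= 45 eighth-note beats


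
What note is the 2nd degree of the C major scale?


Solution.
Major scale pattern: W-W-H-W-W-W-H (2-2-1-2-2-2-1 semitones)
Starting from C:
  C + 2 semitones → D
  D + 2 semitones → E
  E + 1 semitone → F
  F + 2 semitones → G
  G + 2 semitones → A
  A + 2 semitones → B
  B + 1 semitone → C
Scale: C D E F G A B
Degree 2 = D


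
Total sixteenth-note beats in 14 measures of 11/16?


Reasoning:
Time signature 11/16: the bottom number 16 means the sixteenth note gets one count
The top number 11 means 11 sixteenth-note beats per measure
Total = 11 × 14 measures
= 154 sixteenth-note beats


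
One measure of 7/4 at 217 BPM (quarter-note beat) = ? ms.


Let's work it out.
Quarter-note beat duration = 60000 / 217 ms
Beats per measure (7/4) = 7
One measure = 7 × 60000 / 217 = 420000 / 217 ms
= 1935.5 ms


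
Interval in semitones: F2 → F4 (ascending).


Reasoning:
Absolute semitone position = octave×12 + chromatic position
F2: 2×12 + 5 = 29
F4: 4×12 + 5 = 53
Difference = 53 - 29 = 24
= 24 semitones


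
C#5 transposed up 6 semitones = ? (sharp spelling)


C#5: chromatic position 1 in octave 5 → absolute = 5×12 + 1 = 61
Transpose up 6: 61 + 6 = 67
67 = 5×12 + 7 → G in octave 5
Result = G5


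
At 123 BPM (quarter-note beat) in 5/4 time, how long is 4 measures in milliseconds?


Step by step:
Quarter-note beat duration = 60000 / 123 ms
Beats per measure (5/4) = 5
One measure = 5 × 60000 / 123 = 300000 / 123 ms
4 measures = 4 × 300000 / 123 = 1200000 / 123
= 9756.1 ms


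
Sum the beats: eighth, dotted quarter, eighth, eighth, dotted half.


Working:
Beat values:
  eighth = 0.5 beats
  dotted quarter = 1.5 beats
  eighth = 0.5 beats
  eighth = 0.5 beats
  dotted half = 3 beats
Sum = 0.5 + 1.5 + 0.5 + 0.5 + 3
= 6 beats


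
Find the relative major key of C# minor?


Solution.
The relative major shares the key signature and is a minor 3rd above the minor tonic
A minor 3rd above C# is E
→ relative major of C# minor is E major
= E major


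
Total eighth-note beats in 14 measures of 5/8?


Time signature 5/8: the bottom number 8 means the eighth note gets one count
The top number 5 means 5 eighth-note beats per measure
Total = 5 × 14 measures
= 70 eighth-note beats


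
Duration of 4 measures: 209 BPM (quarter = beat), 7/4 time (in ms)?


Let's work it out.
Quarter-note beat duration = 60000 / 209 ms
Beats per measure (7/4) = 7
One measure = 7 × 60000 / 209 = 420000 / 209 ms
4 measures = 4 × 420000 / 209 = 1680000 / 209
= 8038.3 ms


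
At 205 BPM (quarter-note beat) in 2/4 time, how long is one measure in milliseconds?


Let's work it out.
Quarter-note beat duration = 60000 / 205 ms
Beats per measure (2/4) = 2
One measure = 2 × 60000 / 205 = 120000 / 205 ms
= 585.4 ms


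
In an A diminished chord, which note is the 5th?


Let's work it out.
Diminished triad = root + minor 3rd (3 semitones) + diminished 5th (6 semitones)
A triad on A stacks thirds, so the chord tones use letter names A-C-E
Root: A
Minor 3rd above A: C
Diminished 5th above A: Eb
The 5th = Eb


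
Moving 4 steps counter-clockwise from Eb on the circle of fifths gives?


Step by step:
Each counter-clockwise step moves down a perfect 5th (= up a perfect 4th)
From Eb: Eb → Ab → Db → F#/Gb → B
= B


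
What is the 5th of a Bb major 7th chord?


Working:
Major 7th chord = root + major 3rd + perfect 5th + major 7th
Seventh chords stack in thirds, so the letter names are B-D-F-A
Root: Bb
Major 3rd above Bb: D
Perfect 5th above Bb: F
Major 7th above Bb: A
The 5th = F


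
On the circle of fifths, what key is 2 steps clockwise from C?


Let's work it out.
Each clockwise step on the circle of fifths moves up a perfect 5th
From C: C → G → D
= D


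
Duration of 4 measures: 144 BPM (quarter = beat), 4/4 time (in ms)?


Quarter-note beat duration = 60000 / 144 ms
Beats per measure (4/4) = 4
One measure = 4 × 60000 / 144 = 240000 / 144 ms
4 measures = 4 × 240000 / 144 = 960000 / 144
= 6666.7 ms


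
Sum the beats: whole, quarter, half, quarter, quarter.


Working:
Beat values:
  whole = 4 beats
  quarter = 1 beat
  half = 2 beats
  quarter = 1 beat
  quarter = 1 beat
Sum = 4 + 1 + 2 + 1 + 1
= 9 beats


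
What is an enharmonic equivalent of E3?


Reasoning:
Enharmonic notes sound the same pitch but are spelled with different letter names
E and D## name the same pitch class
= D##3


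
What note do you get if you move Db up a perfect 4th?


Step by step:
perfect 4th: 4 letter names, 5 semitones
Letter: D + 3 → G
Pitch: Db + 5 semitones, spelled as a G → Gb
= Gb


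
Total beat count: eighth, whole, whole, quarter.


Beat values:
  eighth = 0.5 beats
  whole = 4 beats
  whole = 4 beats
  quarter = 1 beat
Sum = 0.5 + 4 + 4 + 1
= 9.5 beats


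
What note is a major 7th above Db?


A 7th spans 7 letter names, so from D we land on C
A major 7th = 11 semitones above Db
Spell C at that pitch: C
= C


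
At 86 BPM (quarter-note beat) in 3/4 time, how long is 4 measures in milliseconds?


Quarter-note beat duration = 60000 / 86 ms
Beats per measure (3/4) = 3
One measure = 3 × 60000 / 86 = 180000 / 86 ms
4 measures = 4 × 180000 / 86 = 720000 / 86
= 8372.1 ms


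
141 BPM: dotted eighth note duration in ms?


Solution.
One quarter-note beat = 60000 / BPM = 60000 / 141 ms
Dotted eighth note = 3/4 × quarter note
Duration = 3/4 × 60000 / 141 = 45000 / 141
= 319.1 ms


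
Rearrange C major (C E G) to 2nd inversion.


Root position: C E G
2nd inversion: move root and 3rd up an octave
Bass note: G
Notes (bottom to top) = G C E


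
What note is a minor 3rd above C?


Let's work it out.
A 3rd spans 3 letter names, so from C we land on E
A minor 3rd = 3 semitones above C
Spell E at that pitch: Eb
= Eb


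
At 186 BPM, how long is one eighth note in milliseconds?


Solution.
One quarter-note beat = 60000 / BPM = 60000 / 186 ms
Eighth note = 1/2 × quarter note
Duration = 1/2 × 60000 / 186 = 30000 / 186
= 161.3 ms


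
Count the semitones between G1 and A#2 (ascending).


Absolute semitone position = octave×12 + chromatic position
G1: 1×12 + 7 = 19
A#2: 2×12 + 10 = 34
Difference = 34 - 19 = 15
= 15 semitones


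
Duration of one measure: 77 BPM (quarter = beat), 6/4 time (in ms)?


Let's work it out.
Quarter-note beat duration = 60000 / 77 ms
Beats per measure (6/4) = 6
One measure = 6 × 60000 / 77 = 360000 / 77 ms
= 4675.3 ms


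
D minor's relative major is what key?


The relative major shares the key signature and is a minor 3rd above the minor tonic
A minor 3rd above D is F
→ relative major of D minor is F major
= F major


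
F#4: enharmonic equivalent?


Enharmonic notes sound the same pitch but are spelled with different letter names
F# and Gb name the same pitch class
= Gb4


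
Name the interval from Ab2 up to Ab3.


Letter names: A → A spans 8 letter names → an octave
Semitones: Ab2 → Ab3 = 12 half-steps
An octave of 12 semitones is a perfect octave
= perfect octave


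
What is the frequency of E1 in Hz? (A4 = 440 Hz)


f = 440 × 2^(n/12) where n = semitones from A4
E1: -41 semitones from A4
f = 440 × 2^(-41/12)
f = 41.20 Hz


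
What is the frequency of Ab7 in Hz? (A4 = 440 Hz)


Working:
f = 440 × 2^(n/12) where n = semitones from A4
Ab7: 35 semitones from A4
f = 440 × 2^(35/12)
f = 3322.44 Hz


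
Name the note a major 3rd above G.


Let's work it out.
A 3rd spans 3 letter names, so from G we land on B
A major 3rd = 4 semitones above G
Spell B at that pitch: B
= B


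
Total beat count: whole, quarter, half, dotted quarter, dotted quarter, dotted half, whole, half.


Solution.
Beat values:
  whole = 4 beats
  quarter = 1 beat
  half = 2 beats
  dotted quarter = 1.5 beats
  dotted quarter = 1.5 beats
  dotted half = 3 beats
  whole = 4 beats
  half = 2 beats
Sum = 4 + 1 + 2 + 1.5 + 1.5 + 3 + 4 + 2
= 19 beats


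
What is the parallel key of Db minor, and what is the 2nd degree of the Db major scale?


Solution.
Parallel keys share the same tonic but differ in mode
Db minor → parallel is Db major
Db major scale: Db Eb F Gb Ab Bb C
= Db major; 2nd degree = Eb


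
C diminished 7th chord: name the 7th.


Diminished 7th chord = root + minor 3rd + diminished 5th + diminished 7th
Seventh chords stack in thirds, so the letter names are C-E-G-B
Root: C
Minor 3rd above C: Eb
Diminished 5th above C: Gb
Diminished 7th above C: Bbb
The 7th = Bbb


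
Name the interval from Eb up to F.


Step by step:
Letter names: E → F spans 2 letter names → a 2nd
Semitones: Eb → F = 2 half-steps
A 2nd of 2 semitones is a major 2nd
= major 2nd


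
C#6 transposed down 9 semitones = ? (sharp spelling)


C#6: chromatic position 1 in octave 6 → absolute = 6×12 + 1 = 73
Transpose down 9: 73 - 9 = 64
64 = 5×12 + 4 → E in octave 5
Result = E5


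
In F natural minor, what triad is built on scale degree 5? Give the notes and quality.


Working:
F natural minor scale: F G Ab Bb C Db Eb
Diatonic triad on degree 5 stacks scale notes 5, 7, 2: C Eb G
C→Eb = 3 semitones; C→G = 7 semitones → minor triad
= C Eb G (minor)


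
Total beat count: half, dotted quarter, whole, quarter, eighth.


Beat values:
  half = 2 beats
  dotted quarter = 1.5 beats
  whole = 4 beats
  quarter = 1 beat
  eighth = 0.5 beats
Sum = 2 + 1.5 + 4 + 1 + 0.5
= 9 beats


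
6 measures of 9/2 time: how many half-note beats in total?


Working:
Time signature 9/2: the bottom number 2 means the half note gets one count
The top number 9 means 9 half-note beats per measure
Total = 9 × 6 measures
= 54 half-note beats


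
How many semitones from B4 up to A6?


Absolute semitone position = octave×12 + chromatic position
B4: 4×12 + 11 = 59
A6: 6×12 + 9 = 81
Difference = 81 - 59 = 22
= 22 semitones


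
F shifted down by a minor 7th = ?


minor 7th: 7 letter names, 10 semitones
Letter: F - 6 → G
Pitch: F - 10 semitones, spelled as a G → G
= G


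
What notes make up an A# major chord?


Major triad = root + major 3rd (4 semitones) + perfect 5th (7 semitones)
A triad on A# stacks thirds, so the chord tones use letter names A-C-E
Root: A#
Major 3rd above A#: C##
Perfect 5th above A#: E#
Chord = A# C## E#


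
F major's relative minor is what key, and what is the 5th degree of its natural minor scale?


Working:
The relative minor shares the major's key signature and starts on its 6th degree
6th degree = a major 6th above the tonic; a major 6th above F is D
→ relative minor of F major is D minor
D natural minor scale: D E F G A Bb C
= D minor; 5th degree = A


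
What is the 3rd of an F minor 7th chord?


Solution.
Minor 7th chord = root + minor 3rd + perfect 5th + minor 7th
Seventh chords stack in thirds, so the letter names are F-A-C-E
Root: F
Minor 3rd above F: Ab
Perfect 5th above F: C
Minor 7th above F: Eb
The 3rd = Ab


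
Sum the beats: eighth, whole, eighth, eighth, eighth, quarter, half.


Solution.
Beat values:
  eighth = 0.5 beats
  whole = 4 beats
  eighth = 0.5 beats
  eighth = 0.5 beats
  eighth = 0.5 beats
  quarter = 1 beat
  half = 2 beats
Sum = 0.5 + 4 + 0.5 + 0.5 + 0.5 + 1 + 2
= 9 beats


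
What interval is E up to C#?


Step by step:
Letter names: E → C spans 6 letter names → a 6th
Semitones: E → C# = 9 half-steps
A 6th of 9 semitones is a major 6th
= major 6th


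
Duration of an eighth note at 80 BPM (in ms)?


One quarter-note beat = 60000 / BPM = 60000 / 80 ms
Eighth note = 1/2 × quarter note
Duration = 1/2 × 60000 / 80 = 30000 / 80
= 375.0 ms


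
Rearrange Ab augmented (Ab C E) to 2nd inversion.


Working:
Root position: Ab C E
2nd inversion: move root and 3rd up an octave
Bass note: E
Notes (bottom to top) = E Ab C


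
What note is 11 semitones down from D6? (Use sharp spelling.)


Solution.
D6: chromatic position 2 in octave 6 → absolute = 6×12 + 2 = 74
Transpose down 11: 74 - 11 = 63
63 = 5×12 + 3 → D# in octave 5
Result = D#5


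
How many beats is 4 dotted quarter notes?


Step by step:
Base quarter note = 1 beat
Dot 1 adds half the previous value: +1/2
One dotted quarter = 1 + 1/2 = 3/2
4 of them = 4 × 3/2 = 6
= 6 beats


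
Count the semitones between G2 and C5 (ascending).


Solution.
Absolute semitone position = octave×12 + chromatic position
G2: 2×12 + 7 = 31
C5: 5×12 + 0 = 60
Difference = 60 - 31 = 29
= 29 semitones


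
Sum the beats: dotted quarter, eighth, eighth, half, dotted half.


Solution.
Beat values:
  dotted quarter = 1.5 beats
  eighth = 0.5 beats
  eighth = 0.5 beats
  half = 2 beats
  dotted half = 3 beats
Sum = 1.5 + 0.5 + 0.5 + 2 + 3
= 7.5 beats


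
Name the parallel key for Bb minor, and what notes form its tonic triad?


Let's work it out.
Parallel keys share the same tonic but differ in mode
Bb minor → parallel is Bb major
Tonic triad of Bb major = Bb D F
= Bb major; triad = Bb D F


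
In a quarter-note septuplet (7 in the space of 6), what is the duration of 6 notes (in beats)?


Reasoning:
Septuplet: 7 notes occupy the space of 6 quarter notes
Space = 6 × 1 = 6 beats
Each septuplet note = 6 / 7 = 6/7 beats
6 notes = 6 × 6/7 = 36/7
= 36/7 beats


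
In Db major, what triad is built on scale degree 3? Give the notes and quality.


Solution.
Db major scale: Db Eb F Gb Ab Bb C
Diatonic triad on degree 3 stacks scale notes 3, 5, 7: F Ab C
F→Ab = 3 semitones; F→C = 7 semitones → minor triad
= F Ab C (minor)


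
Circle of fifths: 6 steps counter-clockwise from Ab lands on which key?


Let's work it out.
Each counter-clockwise step moves down a perfect 5th (= up a perfect 4th)
From Ab: Ab → Db → F#/Gb → B → E → A → D
= D


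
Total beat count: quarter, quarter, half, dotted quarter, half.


Beat values:
  quarter = 1 beat
  quarter = 1 beat
  half = 2 beats
  dotted quarter = 1.5 beats
  half = 2 beats
Sum = 1 + 1 + 2 + 1.5 + 2
= 7.5 beats


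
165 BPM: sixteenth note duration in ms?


Step by step:
One quarter-note beat = 60000 / BPM = 60000 / 165 ms
Sixteenth note = 1/4 × quarter note
Duration = 1/4 × 60000 / 165 = 15000 / 165
= 90.9 ms


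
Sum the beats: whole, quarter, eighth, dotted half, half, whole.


Working:
Beat values:
  whole = 4 beats
  quarter = 1 beat
  eighth = 0.5 beats
  dotted half = 3 beats
  half = 2 beats
  whole = 4 beats
Sum = 4 + 1 + 0.5 + 3 + 2 + 4
= 14.5 beats


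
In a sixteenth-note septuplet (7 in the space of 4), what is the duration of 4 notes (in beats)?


Working:
Septuplet: 7 notes occupy the space of 4 sixteenth notes
Space = 4 × 1/4 = 1 beat
Each septuplet note = 1 / 7 = 1/7 beats
4 notes = 4 × 1/7 = 4/7
= 4/7 beats


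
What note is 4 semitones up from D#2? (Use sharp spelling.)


Let's work it out.
D#2: chromatic position 3 in octave 2 → absolute = 2×12 + 3 = 27
Transpose up 4: 27 + 4 = 31
31 = 2×12 + 7 → G in octave 2
Result = G2


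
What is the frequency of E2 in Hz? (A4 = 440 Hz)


Reasoning:
f = 440 × 2^(n/12) where n = semitones from A4
E2: -29 semitones from A4
f = 440 × 2^(-29/12)
f = 82.41 Hz


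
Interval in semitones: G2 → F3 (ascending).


Working:
Absolute semitone position = octave×12 + chromatic position
G2: 2×12 + 7 = 31
F3: 3×12 + 5 = 41
Difference = 41 - 31 = 10
= 10 semitones


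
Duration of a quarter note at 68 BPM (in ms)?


One quarter-note beat = 60000 / BPM = 60000 / 68 ms
Duration = 60000 / 68
= 882.4 ms


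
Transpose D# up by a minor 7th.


Working:
minor 7th: 7 letter names, 10 semitones
Letter: D + 6 → C
Pitch: D# + 10 semitones, spelled as a C → C#
= C#


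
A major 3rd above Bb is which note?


A 3rd spans 3 letter names, so from B we land on D
A major 3rd = 4 semitones above Bb
Spell D at that pitch: D
= D


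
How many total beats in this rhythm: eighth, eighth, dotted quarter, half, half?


Beat values:
  eighth = 0.5 beats
  eighth = 0.5 beats
  dotted quarter = 1.5 beats
  half = 2 beats
  half = 2 beats
Sum = 0.5 + 0.5 + 1.5 + 2 + 2
= 6.5 beats


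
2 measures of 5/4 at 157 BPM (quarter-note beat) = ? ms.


Working:
Quarter-note beat duration = 60000 / 157 ms
Beats per measure (5/4) = 5
One measure = 5 × 60000 / 157 = 300000 / 157 ms
2 measures = 2 × 300000 / 157 = 600000 / 157
= 3821.7 ms


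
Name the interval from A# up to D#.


Working:
Letter names: A → D spans 4 letter names → a 4th
Semitones: A# → D# = 5 half-steps
A 4th of 5 semitones is a perfect 4th
= perfect 4th


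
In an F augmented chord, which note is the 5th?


Working:
Augmented triad = root + major 3rd (4 semitones) + augmented 5th (8 semitones)
A triad on F stacks thirds, so the chord tones use letter names F-A-C
Root: F
Major 3rd above F: A
Augmented 5th above F: C#
The 5th = C#


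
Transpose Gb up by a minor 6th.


Reasoning:
minor 6th: 6 letter names, 8 semitones
Letter: G + 5 → E
Pitch: Gb + 8 semitones, spelled as an E → Ebb
= Ebb


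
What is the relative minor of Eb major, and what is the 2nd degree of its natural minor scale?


The relative minor shares the major's key signature and starts on its 6th degree
6th degree = a major 6th above the tonic; a major 6th above Eb is C
→ relative minor of Eb major is C minor
C natural minor scale: C D Eb F G Ab Bb
= C minor; 2nd degree = D


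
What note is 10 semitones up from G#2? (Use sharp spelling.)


Step by step:
G#2: chromatic position 8 in octave 2 → absolute = 2×12 + 8 = 32
Transpose up 10: 32 + 10 = 42
42 = 3×12 + 6 → F# in octave 3
Result = F#3


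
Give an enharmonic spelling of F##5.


Working:
Enharmonic notes sound the same pitch but are spelled with different letter names
F## and G name the same pitch class
= G5


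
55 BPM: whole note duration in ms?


One quarter-note beat = 60000 / BPM = 60000 / 55 ms
Whole note = 4 × quarter note
Duration = 4 × 60000 / 55 = 240000 / 55
= 4363.6 ms


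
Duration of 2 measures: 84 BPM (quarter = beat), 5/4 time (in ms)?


Reasoning:
Quarter-note beat duration = 60000 / 84 ms
Beats per measure (5/4) = 5
One measure = 5 × 60000 / 84 = 300000 / 84 ms
2 measures = 2 × 300000 / 84 = 600000 / 84
= 7142.9 ms


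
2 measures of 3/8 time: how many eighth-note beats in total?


Step by step:
Time signature 3/8: the bottom number 8 means the eighth note gets one count
The top number 3 means 3 eighth-note beats per measure
Total = 3 × 2 measures
= 6 eighth-note beats


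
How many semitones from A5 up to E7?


Absolute semitone position = octave×12 + chromatic position
A5: 5×12 + 9 = 69
E7: 7×12 + 4 = 88
Difference = 88 - 69 = 19
= 19 semitones


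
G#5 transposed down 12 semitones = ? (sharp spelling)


Let's work it out.
G#5: chromatic position 8 in octave 5 → absolute = 5×12 + 8 = 68
Transpose down 12: 68 - 12 = 56
56 = 4×12 + 8 → G# in octave 4
Result = G#4


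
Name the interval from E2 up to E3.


Letter names: E → E spans 8 letter names → an octave
Semitones: E2 → E3 = 12 half-steps
An octave of 12 semitones is a perfect octave
= perfect octave


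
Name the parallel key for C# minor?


Parallel keys share the same tonic but differ in mode
C# minor → parallel is C# major
= C# major


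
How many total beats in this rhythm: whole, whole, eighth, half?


Working:
Beat values:
  whole = 4 beats
  whole = 4 beats
  eighth = 0.5 beats
  half = 2 beats
Sum = 4 + 4 + 0.5 + 2
= 10.5 beats


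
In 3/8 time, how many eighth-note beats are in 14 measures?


Reasoning:
Time signature 3/8: the bottom number 8 means the eighth note gets one count
The top number 3 means 3 eighth-note beats per measure
Total = 3 × 14 measures
= 42 eighth-note beats


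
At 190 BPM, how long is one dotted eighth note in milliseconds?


One quarter-note beat = 60000 / BPM = 60000 / 190 ms
Dotted eighth note = 3/4 × quarter note
Duration = 3/4 × 60000 / 190 = 45000 / 190
= 236.8 ms


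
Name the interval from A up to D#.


Let's work it out.
Letter names: A → D spans 4 letter names → a 4th
Semitones: A → D# = 6 half-steps
A 4th of 6 semitones is an augmented 4th
= augmented 4th


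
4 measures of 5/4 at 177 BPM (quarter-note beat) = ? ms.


Quarter-note beat duration = 60000 / 177 ms
Beats per measure (5/4) = 5
One measure = 5 × 60000 / 177 = 300000 / 177 ms
4 measures = 4 × 300000 / 177 = 1200000 / 177
= 6779.7 ms


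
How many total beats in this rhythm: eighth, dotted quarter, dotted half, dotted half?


Beat values:
  eighth = 0.5 beats
  dotted quarter = 1.5 beats
  dotted half = 3 beats
  dotted half = 3 beats
Sum = 0.5 + 1.5 + 3 + 3
= 8 beats


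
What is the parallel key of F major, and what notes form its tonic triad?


Parallel keys share the same tonic but differ in mode
F major → parallel is F minor
Tonic triad of F minor = F Ab C
= F minor; triad = F Ab C


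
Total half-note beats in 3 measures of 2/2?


Let's work it out.
Time signature 2/2: the bottom number 2 means the half note gets one count
The top number 2 means 2 half-note beats per measure
Total = 2 × 3 measures
= 6 half-note beats


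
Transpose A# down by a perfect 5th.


perfect 5th: 5 letter names, 7 semitones
Letter: A - 4 → D
Pitch: A# - 7 semitones, spelled as a D → D#
= D#


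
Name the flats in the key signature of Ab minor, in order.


Step by step:
Flat minor keys: A(0), D(1), G(2), C(3), F(4), Bb(5), Eb(6), Ab(7)
Ab minor has 7 flats
Order of flats: Bb Eb Ab Db Gb Cb Fb → first 7: Bb, Eb, Ab, Db, Gb, Cb, Fb
= Bb, Eb, Ab, Db, Gb, Cb, Fb


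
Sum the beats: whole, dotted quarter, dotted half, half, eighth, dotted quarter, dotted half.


Beat values:
  whole = 4 beats
  dotted quarter = 1.5 beats
  dotted half = 3 beats
  half = 2 beats
  eighth = 0.5 beats
  dotted quarter = 1.5 beats
  dotted half = 3 beats
Sum = 4 + 1.5 + 3 + 2 + 0.5 + 1.5 + 3
= 15.5 beats


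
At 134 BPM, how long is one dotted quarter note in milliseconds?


Reasoning:
One quarter-note beat = 60000 / BPM = 60000 / 134 ms
Dotted quarter note = 3/2 × quarter note
Duration = 3/2 × 60000 / 134 = 90000 / 134
= 671.6 ms


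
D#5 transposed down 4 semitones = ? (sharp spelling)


D#5: chromatic position 3 in octave 5 → absolute = 5×12 + 3 = 63
Transpose down 4: 63 - 4 = 59
59 = 4×12 + 11 → B in octave 4
Result = B4


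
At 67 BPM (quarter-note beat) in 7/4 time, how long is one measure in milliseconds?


Let's work it out.
Quarter-note beat duration = 60000 / 67 ms
Beats per measure (7/4) = 7
One measure = 7 × 60000 / 67 = 420000 / 67 ms
= 6268.7 ms


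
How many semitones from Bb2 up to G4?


Reasoning:
Absolute semitone position = octave×12 + chromatic position
Bb2: 2×12 + 10 = 34
G4: 4×12 + 7 = 55
Difference = 55 - 34 = 21
= 21 semitones


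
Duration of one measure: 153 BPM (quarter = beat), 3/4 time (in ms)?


Quarter-note beat duration = 60000 / 153 ms
Beats per measure (3/4) = 3
One measure = 3 × 60000 / 153 = 180000 / 153 ms
= 1176.5 ms


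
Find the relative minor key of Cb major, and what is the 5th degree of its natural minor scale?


The relative minor shares the major's key signature and starts on its 6th degree
6th degree = a major 6th above the tonic; a major 6th above Cb is Ab
→ relative minor of Cb major is Ab minor
Ab natural minor scale: Ab Bb Cb Db Eb Fb Gb
= Ab minor; 5th degree = Eb


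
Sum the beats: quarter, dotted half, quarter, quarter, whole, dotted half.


Reasoning:
Beat values:
  quarter = 1 beat
  dotted half = 3 beats
  quarter = 1 beat
  quarter = 1 beat
  whole = 4 beats
  dotted half = 3 beats
Sum = 1 + 3 + 1 + 1 + 4 + 3
= 13 beats


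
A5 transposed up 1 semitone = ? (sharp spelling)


A5: chromatic position 9 in octave 5 → absolute = 5×12 + 9 = 69
Transpose up 1: 69 + 1 = 70
70 = 5×12 + 10 → A# in octave 5
Result = A#5


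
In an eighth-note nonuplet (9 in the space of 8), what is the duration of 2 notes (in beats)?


Let's work it out.
Nonuplet: 9 notes occupy the space of 8 eighth notes
Space = 8 × 1/2 = 4 beats
Each nonuplet note = 4 / 9 = 4/9 beats
2 notes = 2 × 4/9 = 8/9
= 8/9 beats


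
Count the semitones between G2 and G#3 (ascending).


Step by step:
Absolute semitone position = octave×12 + chromatic position
G2: 2×12 + 7 = 31
G#3: 3×12 + 8 = 44
Difference = 44 - 31 = 13
= 13 semitones


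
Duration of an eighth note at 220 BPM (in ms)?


Let's work it out.
One quarter-note beat = 60000 / BPM = 60000 / 220 ms
Eighth note = 1/2 × quarter note
Duration = 1/2 × 60000 / 220 = 30000 / 220
= 136.4 ms


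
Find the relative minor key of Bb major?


Reasoning:
The relative minor shares the major's key signature and starts on its 6th degree
6th degree = a major 6th above the tonic; a major 6th above Bb is G
→ relative minor of Bb major is G minor
= G minor


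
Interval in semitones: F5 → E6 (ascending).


Working:
Absolute semitone position = octave×12 + chromatic position
F5: 5×12 + 5 = 65
E6: 6×12 + 4 = 76
Difference = 76 - 65 = 11
= 11 semitones


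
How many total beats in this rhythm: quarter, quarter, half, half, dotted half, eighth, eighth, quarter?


Reasoning:
Beat values:
  quarter = 1 beat
  quarter = 1 beat
  half = 2 beats
  half = 2 beats
  dotted half = 3 beats
  eighth = 0.5 beats
  eighth = 0.5 beats
  quarter = 1 beat
Sum = 1 + 1 + 2 + 2 + 3 + 0.5 + 0.5 + 1
= 11 beats


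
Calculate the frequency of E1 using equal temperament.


Step by step:
f = 440 × 2^(n/12) where n = semitones from A4
E1: -41 semitones from A4
f = 440 × 2^(-41/12)
f = 41.20 Hz


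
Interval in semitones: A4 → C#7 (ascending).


Absolute semitone position = octave×12 + chromatic position
A4: 4×12 + 9 = 57
C#7: 7×12 + 1 = 85
Difference = 85 - 57 = 28
= 28 semitones


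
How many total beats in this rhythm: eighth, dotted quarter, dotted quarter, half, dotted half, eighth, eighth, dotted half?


Solution.
Beat values:
  eighth = 0.5 beats
  dotted quarter = 1.5 beats
  dotted quarter = 1.5 beats
  half = 2 beats
  dotted half = 3 beats
  eighth = 0.5 beats
  eighth = 0.5 beats
  dotted half = 3 beats
Sum = 0.5 + 1.5 + 1.5 + 2 + 3 + 0.5 + 0.5 + 3
= 12.5 beats


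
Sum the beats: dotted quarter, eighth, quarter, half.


Let's work it out.
Beat values:
  dotted quarter = 1.5 beats
  eighth = 0.5 beats
  quarter = 1 beat
  half = 2 beats
Sum = 1.5 + 0.5 + 1 + 2
= 5 beats


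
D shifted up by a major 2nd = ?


Working:
major 2nd: 2 letter names, 2 semitones
Letter: D + 1 → E
Pitch: D + 2 semitones, spelled as an E → E
= E


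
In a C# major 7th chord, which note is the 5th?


Step by step:
Major 7th chord = root + major 3rd + perfect 5th + major 7th
Seventh chords stack in thirds, so the letter names are C-E-G-B
Root: C#
Major 3rd above C#: E#
Perfect 5th above C#: G#
Major 7th above C#: B#
The 5th = G#


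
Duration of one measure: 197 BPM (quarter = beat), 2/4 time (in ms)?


Let's work it out.
Quarter-note beat duration = 60000 / 197 ms
Beats per measure (2/4) = 2
One measure = 2 × 60000 / 197 = 120000 / 197 ms
= 609.1 ms


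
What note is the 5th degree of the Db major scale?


Working:
Major scale pattern: W-W-H-W-W-W-H (2-2-1-2-2-2-1 semitones)
Starting from Db:
  Db + 2 semitones → Eb
  Eb + 2 semitones → F
  F + 1 semitone → Gb
  Gb + 2 semitones → Ab
  Ab + 2 semitones → Bb
  Bb + 2 semitones → C
  C + 1 semitone → Db
Scale: Db Eb F Gb Ab Bb C
Degree 5 = Ab


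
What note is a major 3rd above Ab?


A 3rd spans 3 letter names, so from A we land on C
A major 3rd = 4 semitones above Ab
Spell C at that pitch: C
= C


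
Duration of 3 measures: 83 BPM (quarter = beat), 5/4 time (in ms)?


Quarter-note beat duration = 60000 / 83 ms
Beats per measure (5/4) = 5
One measure = 5 × 60000 / 83 = 300000 / 83 ms
3 measures = 3 × 300000 / 83 = 900000 / 83
= 10843.4 ms
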